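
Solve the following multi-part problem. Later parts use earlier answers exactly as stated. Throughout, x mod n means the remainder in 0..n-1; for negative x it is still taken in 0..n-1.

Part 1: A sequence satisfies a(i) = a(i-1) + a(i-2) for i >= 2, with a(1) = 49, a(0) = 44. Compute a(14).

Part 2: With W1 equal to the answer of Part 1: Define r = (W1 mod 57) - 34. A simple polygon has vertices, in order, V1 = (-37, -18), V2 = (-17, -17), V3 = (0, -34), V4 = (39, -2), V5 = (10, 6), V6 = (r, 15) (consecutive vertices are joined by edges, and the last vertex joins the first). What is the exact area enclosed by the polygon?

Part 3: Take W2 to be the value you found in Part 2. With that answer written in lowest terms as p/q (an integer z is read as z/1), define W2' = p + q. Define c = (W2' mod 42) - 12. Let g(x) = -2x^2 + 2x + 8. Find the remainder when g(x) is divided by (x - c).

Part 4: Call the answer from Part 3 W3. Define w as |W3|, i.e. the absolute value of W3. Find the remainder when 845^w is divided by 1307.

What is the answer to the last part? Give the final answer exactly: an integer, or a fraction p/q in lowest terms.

Part 1: a(2) = 1*(49) + 1*(44) = 93; iterating: a(2)=93, a(3)=142, a(4)=235, a(5)=377, a(6)=612, a(7)=989, a(8)=1601, a(9)=2590, a(10)=4191, a(11)=6781, a(12)=10972, a(13)=17753, a(14)=28725; answer 28725
Part 2: W1 = 28725; r = 20; cross terms: (-37*-17 - -17*-18)=323, (-17*-34 - 0*-17)=578, (0*-2 - 39*-34)=1326, (39*6 - 10*-2)=254, (10*15 - 20*6)=30, (20*-18 - -37*15)=195; twice the area = |2706| = 2706; area = 1353; answer 1353
Part 3: W2 = 1353; threaded value p + q = 1354; c = -2; remainder = value at the root: -2*(-2)^2 + 2*(-2)^1 + 8 = (-8) + (-4) + (8) = -4; answer -4
Part 4: W3 = -4; w = 4; squarings mod 1307: 845^1=845, 845^2=403, 845^4=341; 845^4 = 845^4 = 341 (mod 1307); answer 341

341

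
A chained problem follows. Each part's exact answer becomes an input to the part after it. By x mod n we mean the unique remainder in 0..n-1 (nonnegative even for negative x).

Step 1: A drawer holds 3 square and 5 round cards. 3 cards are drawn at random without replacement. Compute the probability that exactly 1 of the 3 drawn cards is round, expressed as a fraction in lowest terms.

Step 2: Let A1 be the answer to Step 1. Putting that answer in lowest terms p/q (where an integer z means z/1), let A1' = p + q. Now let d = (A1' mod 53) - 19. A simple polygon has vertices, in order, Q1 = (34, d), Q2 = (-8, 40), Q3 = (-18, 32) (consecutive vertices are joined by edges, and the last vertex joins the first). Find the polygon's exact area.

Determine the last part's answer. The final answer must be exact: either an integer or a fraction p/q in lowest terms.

Step 1: total draws C(8,3) = 56; favorable C(5,1)*C(3,2) = 15; P = 15/56; answer 15/56
Step 2: A1 = 15/56; threaded value p + q = 71; d = -1; cross terms: (34*40 - -8*-1)=1352, (-8*32 - -18*40)=464, (-18*-1 - 34*32)=-1070; twice the area = |746| = 746; area = 373; answer 373

373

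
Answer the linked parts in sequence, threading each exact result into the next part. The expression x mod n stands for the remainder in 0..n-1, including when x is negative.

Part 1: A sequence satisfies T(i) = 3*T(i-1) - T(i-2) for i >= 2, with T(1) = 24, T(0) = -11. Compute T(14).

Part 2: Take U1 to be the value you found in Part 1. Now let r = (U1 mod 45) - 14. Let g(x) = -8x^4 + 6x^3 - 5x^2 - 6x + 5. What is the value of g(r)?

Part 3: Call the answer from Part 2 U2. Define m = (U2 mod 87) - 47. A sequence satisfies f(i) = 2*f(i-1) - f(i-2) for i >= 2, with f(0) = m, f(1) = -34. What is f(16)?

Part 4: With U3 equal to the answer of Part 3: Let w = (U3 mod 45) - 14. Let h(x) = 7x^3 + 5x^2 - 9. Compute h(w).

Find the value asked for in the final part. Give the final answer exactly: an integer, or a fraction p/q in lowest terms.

141417

Part 1: T(2) = 3*(24) - 1*(-11) = 83; iterating: T(2)=83, T(3)=225, T(4)=592, T(5)=1551, T(6)=4061, T(7)=10632, T(8)=27835, T(9)=72873, T(10)=190784, T(11)=499479, T(12)=1307653, T(13)=3423480, T(14)=8962787; answer 8962787
Part 2: U1 = 8962787; r = -12; -8*(-12)^4 + 6*(-12)^3 - 5*(-12)^2 - 6*(-12)^1 + 5 = (-165888) + (-10368) + (-720) + (72) + (5) = -176899; answer -176899
Part 3: U2 = -176899; m = 12; f(2) = 2*(-34) - 1*(12) = -80; iterating: f(2)=-80, f(3)=-126, f(4)=-172, f(5)=-218, f(6)=-264, f(7)=-310, f(8)=-356, f(9)=-402, f(10)=-448, f(11)=-494, f(12)=-540, f(13)=-586, f(14)=-632, f(15)=-678, f(16)=-724; answer -724
Part 4: U3 = -724; w = 27; 7*(27)^3 + 5*(27)^2 - 9 = (137781) + (3645) + (-9) = 141417; answer 141417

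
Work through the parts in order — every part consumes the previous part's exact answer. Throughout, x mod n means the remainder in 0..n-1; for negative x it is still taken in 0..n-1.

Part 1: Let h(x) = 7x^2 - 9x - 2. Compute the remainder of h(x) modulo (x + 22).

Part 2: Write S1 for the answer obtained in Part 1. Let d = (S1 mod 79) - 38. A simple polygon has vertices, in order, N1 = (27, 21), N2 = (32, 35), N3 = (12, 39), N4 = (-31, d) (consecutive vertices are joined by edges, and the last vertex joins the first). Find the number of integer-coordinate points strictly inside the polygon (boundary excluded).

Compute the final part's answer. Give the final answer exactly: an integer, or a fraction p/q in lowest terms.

894

Part 1: remainder = value at the root: 7*(-22)^2 - 9*(-22)^1 - 2 = (3388) + (198) + (-2) = 3584; answer 3584
Part 2: S1 = 3584; d = -9; cross terms: (27*35 - 32*21)=273, (32*39 - 12*35)=828, (12*-9 - -31*39)=1101, (-31*21 - 27*-9)=-408; twice the area = |1794| = 1794; area = 897; boundary points = 1 + 4 + 1 + 2 = 8; strictly interior points = area - boundary/2 + 1 = 894; answer 894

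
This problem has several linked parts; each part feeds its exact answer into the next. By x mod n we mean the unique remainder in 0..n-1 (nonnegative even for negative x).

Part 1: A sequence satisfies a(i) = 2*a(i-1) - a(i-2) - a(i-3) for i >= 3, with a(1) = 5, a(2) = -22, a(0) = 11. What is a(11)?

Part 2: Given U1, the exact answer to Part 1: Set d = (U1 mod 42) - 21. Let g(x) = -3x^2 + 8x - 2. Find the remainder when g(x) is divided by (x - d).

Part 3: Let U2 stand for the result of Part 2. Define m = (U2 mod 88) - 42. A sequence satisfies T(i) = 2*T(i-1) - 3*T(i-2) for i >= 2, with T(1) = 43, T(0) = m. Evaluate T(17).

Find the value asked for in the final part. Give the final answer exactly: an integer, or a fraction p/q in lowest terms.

Part 1: a(3) = 2*(-22) - 1*(5) - 1*(11) = -60; iterating: a(3)=-60, a(4)=-103, a(5)=-124, a(6)=-85, a(7)=57, a(8)=323, a(9)=674, a(10)=968, a(11)=939; answer 939
Part 2: U1 = 939; d = -6; remainder = value at the root: -3*(-6)^2 + 8*(-6)^1 - 2 = (-108) + (-48) + (-2) = -158; answer -158
Part 3: U2 = -158; m = -24; T(2) = 2*(43) - 3*(-24) = 158; iterating: T(2)=158, T(3)=187, T(4)=-100, T(5)=-761, T(6)=-1222, T(7)=-161, T(8)=3344, T(9)=7171, T(10)=4310, T(11)=-12893, T(12)=-38716, T(13)=-38753, T(14)=38642, T(15)=193543, T(16)=271160, T(17)=-38309; answer -38309

-38309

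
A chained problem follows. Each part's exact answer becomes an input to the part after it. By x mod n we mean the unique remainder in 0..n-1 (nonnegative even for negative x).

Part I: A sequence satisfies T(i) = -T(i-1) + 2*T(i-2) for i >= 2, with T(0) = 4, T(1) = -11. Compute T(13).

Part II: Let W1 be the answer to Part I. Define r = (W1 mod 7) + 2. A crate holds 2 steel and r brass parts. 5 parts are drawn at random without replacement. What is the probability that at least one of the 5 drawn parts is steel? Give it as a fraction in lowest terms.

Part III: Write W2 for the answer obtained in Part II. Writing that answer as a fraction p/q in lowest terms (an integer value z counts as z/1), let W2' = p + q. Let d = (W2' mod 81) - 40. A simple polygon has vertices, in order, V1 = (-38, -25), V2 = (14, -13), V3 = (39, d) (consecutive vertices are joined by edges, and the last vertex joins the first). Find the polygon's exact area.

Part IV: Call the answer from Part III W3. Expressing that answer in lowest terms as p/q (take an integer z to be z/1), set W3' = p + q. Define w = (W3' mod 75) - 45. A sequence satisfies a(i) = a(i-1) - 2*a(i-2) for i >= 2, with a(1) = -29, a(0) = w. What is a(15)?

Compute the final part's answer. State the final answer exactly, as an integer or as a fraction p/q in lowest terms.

6221

Part I: T(2) = -1*(-11) + 2*(4) = 19; iterating: T(2)=19, T(3)=-41, T(4)=79, T(5)=-161, T(6)=319, T(7)=-641, T(8)=1279, T(9)=-2561, T(10)=5119, T(11)=-10241, T(12)=20479, T(13)=-40961; answer -40961
Part II: W1 = -40961; r = 5; total draws C(7,5) = 21; complement C(5,5) = 1; favorable 21 - 1 = 20; P = 20/21; answer 20/21
Part III: W2 = 20/21; threaded value p + q = 41; d = 1; cross terms: (-38*-13 - 14*-25)=844, (14*1 - 39*-13)=521, (39*-25 - -38*1)=-937; twice the area = |428| = 428; area = 214; answer 214
Part IV: W3 = 214; threaded value p + q = 215; w = 20; a(2) = 1*(-29) - 2*(20) = -69; iterating: a(2)=-69, a(3)=-11, a(4)=127, a(5)=149, a(6)=-105, a(7)=-403, a(8)=-193, a(9)=613, a(10)=999, a(11)=-227, a(12)=-2225, a(13)=-1771, a(14)=2679, a(15)=6221; answer 6221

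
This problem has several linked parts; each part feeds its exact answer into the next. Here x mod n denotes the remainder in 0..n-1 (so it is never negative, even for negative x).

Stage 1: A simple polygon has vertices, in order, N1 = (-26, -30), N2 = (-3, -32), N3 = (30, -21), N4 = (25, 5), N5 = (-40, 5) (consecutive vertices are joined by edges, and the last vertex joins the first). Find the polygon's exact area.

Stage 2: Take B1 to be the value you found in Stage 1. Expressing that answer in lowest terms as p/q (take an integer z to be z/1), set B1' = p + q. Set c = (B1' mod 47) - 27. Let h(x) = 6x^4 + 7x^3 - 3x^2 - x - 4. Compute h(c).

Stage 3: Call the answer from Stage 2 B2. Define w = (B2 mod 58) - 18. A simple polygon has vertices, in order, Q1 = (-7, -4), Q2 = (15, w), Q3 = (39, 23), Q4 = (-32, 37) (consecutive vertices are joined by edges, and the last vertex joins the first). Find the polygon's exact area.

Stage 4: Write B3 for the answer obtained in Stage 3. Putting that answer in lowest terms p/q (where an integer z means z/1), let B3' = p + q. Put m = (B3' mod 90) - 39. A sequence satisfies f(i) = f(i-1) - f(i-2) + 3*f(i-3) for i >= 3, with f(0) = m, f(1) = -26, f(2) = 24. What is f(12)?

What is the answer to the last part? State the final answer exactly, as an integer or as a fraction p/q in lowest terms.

Stage 1: cross terms: (-26*-32 - -3*-30)=742, (-3*-21 - 30*-32)=1023, (30*5 - 25*-21)=675, (25*5 - -40*5)=325, (-40*-30 - -26*5)=1330; twice the area = |4095| = 4095; area = 4095/2; answer 4095/2
Stage 2: B1 = 4095/2; threaded value p + q = 4097; c = -19; 6*(-19)^4 + 7*(-19)^3 - 3*(-19)^2 - 1*(-19)^1 - 4 = (781926) + (-48013) + (-1083) + (19) + (-4) = 732845; answer 732845
Stage 3: B2 = 732845; w = -3; cross terms: (-7*-3 - 15*-4)=81, (15*23 - 39*-3)=462, (39*37 - -32*23)=2179, (-32*-4 - -7*37)=387; twice the area = |3109| = 3109; area = 3109/2; answer 3109/2
Stage 4: B3 = 3109/2; threaded value p + q = 3111; m = 12; f(3) = 1*(24) - 1*(-26) + 3*(12) = 86; iterating: f(3)=86, f(4)=-16, f(5)=-30, f(6)=244, f(7)=226, f(8)=-108, f(9)=398, f(10)=1184, f(11)=462, f(12)=472; answer 472

472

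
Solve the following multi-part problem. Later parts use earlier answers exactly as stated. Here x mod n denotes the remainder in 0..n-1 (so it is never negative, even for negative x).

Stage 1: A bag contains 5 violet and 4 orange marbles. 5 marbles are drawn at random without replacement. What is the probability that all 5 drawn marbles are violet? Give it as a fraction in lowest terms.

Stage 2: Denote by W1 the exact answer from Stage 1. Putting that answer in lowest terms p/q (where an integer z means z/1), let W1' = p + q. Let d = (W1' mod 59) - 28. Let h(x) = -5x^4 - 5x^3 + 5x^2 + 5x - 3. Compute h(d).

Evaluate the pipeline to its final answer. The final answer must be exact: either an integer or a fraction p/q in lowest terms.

-615603

Stage 1: total draws C(9,5) = 126; favorable C(5,5) = 1; P = 1/126; answer 1/126
Stage 2: W1 = 1/126; threaded value p + q = 127; d = -19; -5*(-19)^4 - 5*(-19)^3 + 5*(-19)^2 + 5*(-19)^1 - 3 = (-651605) + (34295) + (1805) + (-95) + (-3) = -615603; answer -615603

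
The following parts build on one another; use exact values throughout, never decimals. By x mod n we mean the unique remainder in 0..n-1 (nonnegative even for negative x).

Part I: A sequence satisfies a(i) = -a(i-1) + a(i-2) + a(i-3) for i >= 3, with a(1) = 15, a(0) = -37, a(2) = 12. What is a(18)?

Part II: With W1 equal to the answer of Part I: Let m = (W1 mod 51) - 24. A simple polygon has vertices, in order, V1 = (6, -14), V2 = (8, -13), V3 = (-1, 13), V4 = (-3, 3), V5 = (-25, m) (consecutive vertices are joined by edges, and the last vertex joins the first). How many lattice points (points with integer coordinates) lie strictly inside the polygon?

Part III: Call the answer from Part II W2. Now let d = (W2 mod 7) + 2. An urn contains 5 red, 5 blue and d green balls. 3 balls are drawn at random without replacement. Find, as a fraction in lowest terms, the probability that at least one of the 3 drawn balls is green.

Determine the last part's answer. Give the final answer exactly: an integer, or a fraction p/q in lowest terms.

14/17

Part I: a(3) = -1*(12) + 1*(15) + 1*(-37) = -34; iterating: a(3)=-34, a(4)=61, a(5)=-83, a(6)=110, a(7)=-132, a(8)=159, a(9)=-181, a(10)=208, a(11)=-230, a(12)=257, a(13)=-279, a(14)=306, a(15)=-328, a(16)=355, a(17)=-377, a(18)=404; answer 404
Part II: W1 = 404; m = 23; cross terms: (6*-13 - 8*-14)=34, (8*13 - -1*-13)=91, (-1*3 - -3*13)=36, (-3*23 - -25*3)=6, (-25*-14 - 6*23)=212; twice the area = |379| = 379; area = 379/2; boundary points = 1 + 1 + 2 + 2 + 1 = 7; strictly interior points = area - boundary/2 + 1 = 187; answer 187
Part III: W2 = 187; d = 7; total draws C(17,3) = 680; complement C(10,3) = 120; favorable 680 - 120 = 560; P = 14/17; answer 14/17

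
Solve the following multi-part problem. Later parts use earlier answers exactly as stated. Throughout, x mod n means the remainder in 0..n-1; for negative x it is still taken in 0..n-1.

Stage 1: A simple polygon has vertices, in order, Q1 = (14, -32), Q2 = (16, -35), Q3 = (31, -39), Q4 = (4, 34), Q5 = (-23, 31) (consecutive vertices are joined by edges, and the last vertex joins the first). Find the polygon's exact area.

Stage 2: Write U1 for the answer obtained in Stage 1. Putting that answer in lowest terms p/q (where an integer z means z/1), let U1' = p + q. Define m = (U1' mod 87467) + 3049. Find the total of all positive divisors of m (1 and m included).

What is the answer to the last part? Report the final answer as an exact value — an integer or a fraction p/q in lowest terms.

Stage 1: cross terms: (14*-35 - 16*-32)=22, (16*-39 - 31*-35)=461, (31*34 - 4*-39)=1210, (4*31 - -23*34)=906, (-23*-32 - 14*31)=302; twice the area = |2901| = 2901; area = 2901/2; answer 2901/2
Stage 2: U1 = 2901/2; threaded value p + q = 2903; m = 5952; 5952 = 2^6 * 3 * 31; sigma = (1 + 2 + 4 + 8 + 16 + 32 + 64) * (1 + 3) * (1 + 31) = 127 * 4 * 32 = 16256; answer 16256

16256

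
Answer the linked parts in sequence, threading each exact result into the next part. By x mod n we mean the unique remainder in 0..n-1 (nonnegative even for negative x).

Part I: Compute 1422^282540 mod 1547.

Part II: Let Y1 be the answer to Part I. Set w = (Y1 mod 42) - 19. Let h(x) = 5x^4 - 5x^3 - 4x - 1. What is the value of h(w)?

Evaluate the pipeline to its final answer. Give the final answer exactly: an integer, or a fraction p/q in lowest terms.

Part I: squarings mod 1547: 1422^1=1422, 1422^2=155, 1422^4=820, 1422^8=1002, 1422^16=1, 1422^32=1, 1422^64=1, 1422^128=1, 1422^256=1, 1422^512=1, 1422^1024=1, 1422^2048=1, 1422^4096=1, 1422^8192=1, 1422^16384=1, 1422^32768=1, 1422^65536=1, 1422^131072=1, 1422^262144=1; 1422^282540 = 1422^4 * 1422^8 * 1422^32 * 1422^128 * 1422^256 * 1422^512 * 1422^1024 * 1422^2048 * 1422^16384 * 1422^262144 = 183 (mod 1547); answer 183
Part II: Y1 = 183; w = -4; 5*(-4)^4 - 5*(-4)^3 - 4*(-4)^1 - 1 = (1280) + (320) + (16) + (-1) = 1615; answer 1615

1615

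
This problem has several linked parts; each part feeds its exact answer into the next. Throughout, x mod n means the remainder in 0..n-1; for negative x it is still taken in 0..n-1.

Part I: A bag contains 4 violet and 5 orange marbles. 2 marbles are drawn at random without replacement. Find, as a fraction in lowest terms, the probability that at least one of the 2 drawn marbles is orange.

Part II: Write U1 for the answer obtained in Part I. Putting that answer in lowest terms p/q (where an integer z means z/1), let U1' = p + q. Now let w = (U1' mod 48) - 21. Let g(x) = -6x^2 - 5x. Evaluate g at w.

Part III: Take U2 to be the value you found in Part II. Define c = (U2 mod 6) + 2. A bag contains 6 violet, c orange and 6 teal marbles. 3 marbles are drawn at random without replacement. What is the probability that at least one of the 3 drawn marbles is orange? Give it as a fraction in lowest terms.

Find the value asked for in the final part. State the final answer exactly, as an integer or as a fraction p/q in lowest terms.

17/28

Part I: total draws C(9,2) = 36; complement C(4,2) = 6; favorable 36 - 6 = 30; P = 5/6; answer 5/6
Part II: U1 = 5/6; threaded value p + q = 11; w = -10; -6*(-10)^2 - 5*(-10)^1 = (-600) + (50) = -550; answer -550
Part III: U2 = -550; c = 4; total draws C(16,3) = 560; complement C(12,3) = 220; favorable 560 - 220 = 340; P = 17/28; answer 17/28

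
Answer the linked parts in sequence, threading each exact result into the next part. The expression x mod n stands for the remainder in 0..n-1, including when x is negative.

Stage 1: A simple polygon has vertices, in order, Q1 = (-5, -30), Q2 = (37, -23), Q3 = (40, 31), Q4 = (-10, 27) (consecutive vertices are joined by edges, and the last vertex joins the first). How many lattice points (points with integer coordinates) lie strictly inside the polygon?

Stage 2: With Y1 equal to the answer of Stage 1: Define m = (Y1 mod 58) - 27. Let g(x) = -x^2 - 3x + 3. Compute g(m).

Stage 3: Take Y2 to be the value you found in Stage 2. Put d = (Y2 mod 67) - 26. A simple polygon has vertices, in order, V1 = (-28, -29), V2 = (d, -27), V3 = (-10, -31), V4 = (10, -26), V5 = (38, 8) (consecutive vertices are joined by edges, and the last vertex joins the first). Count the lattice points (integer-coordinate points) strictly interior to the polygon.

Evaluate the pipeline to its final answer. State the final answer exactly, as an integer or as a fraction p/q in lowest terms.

635

Stage 1: cross terms: (-5*-23 - 37*-30)=1225, (37*31 - 40*-23)=2067, (40*27 - -10*31)=1390, (-10*-30 - -5*27)=435; twice the area = |5117| = 5117; area = 5117/2; boundary points = 7 + 3 + 2 + 1 = 13; strictly interior points = area - boundary/2 + 1 = 2553; answer 2553
Stage 2: Y1 = 2553; m = -26; -1*(-26)^2 - 3*(-26)^1 + 3 = (-676) + (78) + (3) = -595; answer -595
Stage 3: Y2 = -595; d = -18; cross terms: (-28*-27 - -18*-29)=234, (-18*-31 - -10*-27)=288, (-10*-26 - 10*-31)=570, (10*8 - 38*-26)=1068, (38*-29 - -28*8)=-878; twice the area = |1282| = 1282; area = 641; boundary points = 2 + 4 + 5 + 2 + 1 = 14; strictly interior points = area - boundary/2 + 1 = 635; answer 635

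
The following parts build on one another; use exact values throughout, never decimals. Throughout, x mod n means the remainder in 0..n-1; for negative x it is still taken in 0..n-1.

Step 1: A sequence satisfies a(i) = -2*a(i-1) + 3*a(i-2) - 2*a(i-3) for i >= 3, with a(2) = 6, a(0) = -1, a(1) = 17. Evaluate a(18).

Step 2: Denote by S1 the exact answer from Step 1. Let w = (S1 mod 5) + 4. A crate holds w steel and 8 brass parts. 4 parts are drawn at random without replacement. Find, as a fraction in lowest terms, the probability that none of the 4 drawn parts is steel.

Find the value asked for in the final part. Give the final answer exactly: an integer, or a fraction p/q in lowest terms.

10/143

Step 1: a(3) = -2*(6) + 3*(17) - 2*(-1) = 41; iterating: a(3)=41, a(4)=-98, a(5)=307, a(6)=-990, a(7)=3097, a(8)=-9778, a(9)=30827, a(10)=-97182, a(11)=306401, a(12)=-966002, a(13)=3045571, a(14)=-9601950, a(15)=30272617, a(16)=-95442226, a(17)=300906203, a(18)=-948684318; answer -948684318
Step 2: S1 = -948684318; w = 6; total draws C(14,4) = 1001; favorable C(8,4) = 70; P = 10/143; answer 10/143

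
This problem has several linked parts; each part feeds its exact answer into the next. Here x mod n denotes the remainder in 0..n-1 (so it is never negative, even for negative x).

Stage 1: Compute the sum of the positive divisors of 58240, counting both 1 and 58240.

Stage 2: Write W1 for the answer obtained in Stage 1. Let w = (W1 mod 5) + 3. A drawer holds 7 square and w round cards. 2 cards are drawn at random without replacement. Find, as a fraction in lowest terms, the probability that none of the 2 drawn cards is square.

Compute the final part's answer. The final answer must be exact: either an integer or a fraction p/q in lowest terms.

Stage 1: 58240 = 2^7 * 5 * 7 * 13; sigma = (1 + 2 + 4 + 8 + 16 + 32 + 64 + 128) * (1 + 5) * (1 + 7) * (1 + 13) = 255 * 6 * 8 * 14 = 171360; answer 171360
Stage 2: W1 = 171360; w = 3; total draws C(10,2) = 45; favorable C(3,2) = 3; P = 1/15; answer 1/15

1/15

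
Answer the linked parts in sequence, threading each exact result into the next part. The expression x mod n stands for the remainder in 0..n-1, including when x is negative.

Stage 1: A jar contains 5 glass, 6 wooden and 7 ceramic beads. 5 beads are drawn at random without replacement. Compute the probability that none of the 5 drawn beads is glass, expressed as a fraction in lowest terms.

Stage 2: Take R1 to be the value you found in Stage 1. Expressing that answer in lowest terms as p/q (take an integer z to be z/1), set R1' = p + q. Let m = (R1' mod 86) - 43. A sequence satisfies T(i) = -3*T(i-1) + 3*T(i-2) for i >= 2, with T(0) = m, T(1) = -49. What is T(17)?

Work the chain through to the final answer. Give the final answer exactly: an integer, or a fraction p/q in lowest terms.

-97726613319

Stage 1: total draws C(18,5) = 8568; favorable C(13,5) = 1287; P = 143/952; answer 143/952
Stage 2: R1 = 143/952; threaded value p + q = 1095; m = 20; T(2) = -3*(-49) + 3*(20) = 207; iterating: T(2)=207, T(3)=-768, T(4)=2925, T(5)=-11079, T(6)=42012, T(7)=-159273, T(8)=603855, T(9)=-2289384, T(10)=8679717, T(11)=-32907303, T(12)=124761060, T(13)=-473005089, T(14)=1793298447, T(15)=-6798910608, T(16)=25776627165, T(17)=-97726613319; answer -97726613319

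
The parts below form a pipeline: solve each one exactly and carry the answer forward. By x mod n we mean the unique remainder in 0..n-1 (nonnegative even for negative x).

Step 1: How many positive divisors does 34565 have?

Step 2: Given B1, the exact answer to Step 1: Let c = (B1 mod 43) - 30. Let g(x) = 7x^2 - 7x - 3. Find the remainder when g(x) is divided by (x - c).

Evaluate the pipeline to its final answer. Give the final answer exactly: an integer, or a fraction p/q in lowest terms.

3539

Step 1: 34565 = 5 * 31 * 223; number of divisors = (1+1) * (1+1) * (1+1) = 8; answer 8
Step 2: B1 = 8; c = -22; remainder = value at the root: 7*(-22)^2 - 7*(-22)^1 - 3 = (3388) + (154) + (-3) = 3539; answer 3539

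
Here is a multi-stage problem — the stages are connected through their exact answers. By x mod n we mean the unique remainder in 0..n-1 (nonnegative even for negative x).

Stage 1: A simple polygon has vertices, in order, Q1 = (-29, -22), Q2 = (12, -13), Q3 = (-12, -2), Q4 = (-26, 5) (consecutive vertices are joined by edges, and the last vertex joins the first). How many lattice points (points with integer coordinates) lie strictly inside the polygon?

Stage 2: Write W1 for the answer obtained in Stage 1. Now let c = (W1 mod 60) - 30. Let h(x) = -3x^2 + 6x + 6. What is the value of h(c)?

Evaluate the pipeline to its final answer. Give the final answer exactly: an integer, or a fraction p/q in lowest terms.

-858

Stage 1: cross terms: (-29*-13 - 12*-22)=641, (12*-2 - -12*-13)=-180, (-12*5 - -26*-2)=-112, (-26*-22 - -29*5)=717; twice the area = |1066| = 1066; area = 533; boundary points = 1 + 1 + 7 + 3 = 12; strictly interior points = area - boundary/2 + 1 = 528; answer 528
Stage 2: W1 = 528; c = 18; -3*(18)^2 + 6*(18)^1 + 6 = (-972) + (108) + (6) = -858; answer -858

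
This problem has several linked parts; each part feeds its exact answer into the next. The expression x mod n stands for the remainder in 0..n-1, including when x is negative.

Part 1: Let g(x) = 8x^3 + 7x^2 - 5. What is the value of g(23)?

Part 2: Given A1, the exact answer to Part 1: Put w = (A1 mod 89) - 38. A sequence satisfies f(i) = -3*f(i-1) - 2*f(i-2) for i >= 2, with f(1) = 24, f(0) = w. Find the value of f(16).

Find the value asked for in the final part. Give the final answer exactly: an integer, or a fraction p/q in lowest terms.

-327694

Part 1: 8*(23)^3 + 7*(23)^2 - 5 = (97336) + (3703) + (-5) = 101034; answer 101034
Part 2: A1 = 101034; w = -19; f(2) = -3*(24) - 2*(-19) = -34; iterating: f(2)=-34, f(3)=54, f(4)=-94, f(5)=174, f(6)=-334, f(7)=654, f(8)=-1294, f(9)=2574, f(10)=-5134, f(11)=10254, f(12)=-20494, f(13)=40974, f(14)=-81934, f(15)=163854, f(16)=-327694; answer -327694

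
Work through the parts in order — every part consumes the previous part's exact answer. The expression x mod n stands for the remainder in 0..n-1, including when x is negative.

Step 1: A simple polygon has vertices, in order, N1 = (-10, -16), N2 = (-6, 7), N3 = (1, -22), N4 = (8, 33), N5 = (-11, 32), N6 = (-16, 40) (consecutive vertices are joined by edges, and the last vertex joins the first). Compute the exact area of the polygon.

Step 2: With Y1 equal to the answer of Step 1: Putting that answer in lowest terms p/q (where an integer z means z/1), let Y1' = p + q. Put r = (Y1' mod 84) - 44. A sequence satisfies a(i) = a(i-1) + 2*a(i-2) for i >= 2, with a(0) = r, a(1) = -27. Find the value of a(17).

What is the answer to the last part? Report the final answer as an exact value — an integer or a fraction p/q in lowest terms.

-2883567

Step 1: cross terms: (-10*7 - -6*-16)=-166, (-6*-22 - 1*7)=125, (1*33 - 8*-22)=209, (8*32 - -11*33)=619, (-11*40 - -16*32)=72, (-16*-16 - -10*40)=656; twice the area = |1515| = 1515; area = 1515/2; answer 1515/2
Step 2: Y1 = 1515/2; threaded value p + q = 1517; r = -39; a(2) = 1*(-27) + 2*(-39) = -105; iterating: a(2)=-105, a(3)=-159, a(4)=-369, a(5)=-687, a(6)=-1425, a(7)=-2799, a(8)=-5649, a(9)=-11247, a(10)=-22545, a(11)=-45039, a(12)=-90129, a(13)=-180207, a(14)=-360465, a(15)=-720879, a(16)=-1441809, a(17)=-2883567; answer -2883567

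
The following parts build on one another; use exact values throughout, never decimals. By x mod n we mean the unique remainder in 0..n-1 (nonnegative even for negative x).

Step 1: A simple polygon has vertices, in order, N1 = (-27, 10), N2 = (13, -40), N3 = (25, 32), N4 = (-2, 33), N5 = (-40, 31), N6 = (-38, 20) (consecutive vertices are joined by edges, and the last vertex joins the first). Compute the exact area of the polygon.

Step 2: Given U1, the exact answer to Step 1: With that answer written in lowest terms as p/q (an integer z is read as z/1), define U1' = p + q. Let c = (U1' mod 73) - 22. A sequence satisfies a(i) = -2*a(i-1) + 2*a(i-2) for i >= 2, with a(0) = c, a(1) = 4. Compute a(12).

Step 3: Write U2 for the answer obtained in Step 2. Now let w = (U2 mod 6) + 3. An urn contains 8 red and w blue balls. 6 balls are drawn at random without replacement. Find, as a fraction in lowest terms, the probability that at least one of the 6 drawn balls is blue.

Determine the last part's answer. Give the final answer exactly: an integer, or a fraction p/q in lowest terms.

Step 1: cross terms: (-27*-40 - 13*10)=950, (13*32 - 25*-40)=1416, (25*33 - -2*32)=889, (-2*31 - -40*33)=1258, (-40*20 - -38*31)=378, (-38*10 - -27*20)=160; twice the area = |5051| = 5051; area = 5051/2; answer 5051/2
Step 2: U1 = 5051/2; threaded value p + q = 5053; c = -6; a(2) = -2*(4) + 2*(-6) = -20; iterating: a(2)=-20, a(3)=48, a(4)=-136, a(5)=368, a(6)=-1008, a(7)=2752, a(8)=-7520, a(9)=20544, a(10)=-56128, a(11)=153344, a(12)=-418944; answer -418944
Step 3: U2 = -418944; w = 3; total draws C(11,6) = 462; complement C(8,6) = 28; favorable 462 - 28 = 434; P = 31/33; answer 31/33

31/33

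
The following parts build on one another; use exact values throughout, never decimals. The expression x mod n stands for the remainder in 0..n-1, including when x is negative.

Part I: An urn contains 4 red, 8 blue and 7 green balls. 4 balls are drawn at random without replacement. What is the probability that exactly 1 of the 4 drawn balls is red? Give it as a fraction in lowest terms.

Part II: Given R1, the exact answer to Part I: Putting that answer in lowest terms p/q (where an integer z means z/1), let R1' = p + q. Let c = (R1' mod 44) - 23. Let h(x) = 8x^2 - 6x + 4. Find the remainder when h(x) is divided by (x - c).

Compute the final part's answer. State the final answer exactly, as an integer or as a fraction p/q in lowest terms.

Part I: total draws C(19,4) = 3876; favorable C(4,1)*C(15,3) = 1820; P = 455/969; answer 455/969
Part II: R1 = 455/969; threaded value p + q = 1424; c = -7; remainder = value at the root: 8*(-7)^2 - 6*(-7)^1 + 4 = (392) + (42) + (4) = 438; answer 438

438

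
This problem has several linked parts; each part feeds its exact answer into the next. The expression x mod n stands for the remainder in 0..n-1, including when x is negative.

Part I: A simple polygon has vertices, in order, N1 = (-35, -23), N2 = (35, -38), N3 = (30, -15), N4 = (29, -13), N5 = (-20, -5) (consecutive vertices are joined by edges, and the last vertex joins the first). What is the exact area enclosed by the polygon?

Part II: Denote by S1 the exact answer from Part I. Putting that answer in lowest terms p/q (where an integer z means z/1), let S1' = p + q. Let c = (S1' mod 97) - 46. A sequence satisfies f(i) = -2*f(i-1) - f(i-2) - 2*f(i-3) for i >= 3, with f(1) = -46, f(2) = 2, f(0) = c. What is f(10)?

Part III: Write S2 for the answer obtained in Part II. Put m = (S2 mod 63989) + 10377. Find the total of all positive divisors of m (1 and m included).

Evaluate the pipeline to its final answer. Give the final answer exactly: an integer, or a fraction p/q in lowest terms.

Part I: cross terms: (-35*-38 - 35*-23)=2135, (35*-15 - 30*-38)=615, (30*-13 - 29*-15)=45, (29*-5 - -20*-13)=-405, (-20*-23 - -35*-5)=285; twice the area = |2675| = 2675; area = 2675/2; answer 2675/2
Part II: S1 = 2675/2; threaded value p + q = 2677; c = 12; f(3) = -2*(2) - 1*(-46) - 2*(12) = 18; iterating: f(3)=18, f(4)=54, f(5)=-130, f(6)=170, f(7)=-318, f(8)=726, f(9)=-1474, f(10)=2858; answer 2858
Part III: S2 = 2858; m = 13235; 13235 = 5 * 2647; sigma = (1 + 5) * (1 + 2647) = 6 * 2648 = 15888; answer 15888

15888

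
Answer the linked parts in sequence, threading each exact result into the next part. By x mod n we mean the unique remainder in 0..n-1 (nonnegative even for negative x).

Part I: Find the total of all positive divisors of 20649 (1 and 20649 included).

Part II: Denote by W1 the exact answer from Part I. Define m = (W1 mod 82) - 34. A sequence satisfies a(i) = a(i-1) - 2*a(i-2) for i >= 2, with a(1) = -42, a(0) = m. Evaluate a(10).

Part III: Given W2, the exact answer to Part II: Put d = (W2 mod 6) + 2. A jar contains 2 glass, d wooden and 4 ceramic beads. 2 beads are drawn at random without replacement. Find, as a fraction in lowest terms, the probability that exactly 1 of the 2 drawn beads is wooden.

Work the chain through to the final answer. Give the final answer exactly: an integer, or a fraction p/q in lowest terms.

Part I: 20649 = 3 * 6883; sigma = (1 + 3) * (1 + 6883) = 4 * 6884 = 27536; answer 27536
Part II: W1 = 27536; m = 32; a(2) = 1*(-42) - 2*(32) = -106; iterating: a(2)=-106, a(3)=-22, a(4)=190, a(5)=234, a(6)=-146, a(7)=-614, a(8)=-322, a(9)=906, a(10)=1550; answer 1550
Part III: W2 = 1550; d = 4; total draws C(10,2) = 45; favorable C(4,1)*C(6,1) = 24; P = 8/15; answer 8/15

8/15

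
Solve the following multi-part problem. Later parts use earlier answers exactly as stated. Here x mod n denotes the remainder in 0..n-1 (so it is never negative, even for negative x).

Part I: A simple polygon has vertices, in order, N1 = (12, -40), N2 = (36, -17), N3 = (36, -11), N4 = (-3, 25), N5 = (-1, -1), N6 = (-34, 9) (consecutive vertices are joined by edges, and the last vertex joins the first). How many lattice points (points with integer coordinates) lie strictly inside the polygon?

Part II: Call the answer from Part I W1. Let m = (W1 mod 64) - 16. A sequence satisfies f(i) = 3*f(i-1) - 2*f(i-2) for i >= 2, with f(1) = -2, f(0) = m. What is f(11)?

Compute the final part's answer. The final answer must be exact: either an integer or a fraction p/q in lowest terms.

-61382

Part I: cross terms: (12*-17 - 36*-40)=1236, (36*-11 - 36*-17)=216, (36*25 - -3*-11)=867, (-3*-1 - -1*25)=28, (-1*9 - -34*-1)=-43, (-34*-40 - 12*9)=1252; twice the area = |3556| = 3556; area = 1778; boundary points = 1 + 6 + 3 + 2 + 1 + 1 = 14; strictly interior points = area - boundary/2 + 1 = 1772; answer 1772
Part II: W1 = 1772; m = 28; f(2) = 3*(-2) - 2*(28) = -62; iterating: f(2)=-62, f(3)=-182, f(4)=-422, f(5)=-902, f(6)=-1862, f(7)=-3782, f(8)=-7622, f(9)=-15302, f(10)=-30662, f(11)=-61382; answer -61382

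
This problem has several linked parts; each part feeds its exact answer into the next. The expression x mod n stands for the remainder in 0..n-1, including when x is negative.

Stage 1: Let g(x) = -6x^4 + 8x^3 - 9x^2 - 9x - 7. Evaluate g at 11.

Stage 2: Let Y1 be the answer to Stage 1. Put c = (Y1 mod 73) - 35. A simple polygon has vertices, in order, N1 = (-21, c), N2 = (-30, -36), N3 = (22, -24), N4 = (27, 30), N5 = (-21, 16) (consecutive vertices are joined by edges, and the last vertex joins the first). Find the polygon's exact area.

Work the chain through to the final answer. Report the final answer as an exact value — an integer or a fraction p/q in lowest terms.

2370

Stage 1: -6*(11)^4 + 8*(11)^3 - 9*(11)^2 - 9*(11)^1 - 7 = (-87846) + (10648) + (-1089) + (-99) + (-7) = -78393; answer -78393
Stage 2: Y1 = -78393; c = -26; cross terms: (-21*-36 - -30*-26)=-24, (-30*-24 - 22*-36)=1512, (22*30 - 27*-24)=1308, (27*16 - -21*30)=1062, (-21*-26 - -21*16)=882; twice the area = |4740| = 4740; area = 2370; answer 2370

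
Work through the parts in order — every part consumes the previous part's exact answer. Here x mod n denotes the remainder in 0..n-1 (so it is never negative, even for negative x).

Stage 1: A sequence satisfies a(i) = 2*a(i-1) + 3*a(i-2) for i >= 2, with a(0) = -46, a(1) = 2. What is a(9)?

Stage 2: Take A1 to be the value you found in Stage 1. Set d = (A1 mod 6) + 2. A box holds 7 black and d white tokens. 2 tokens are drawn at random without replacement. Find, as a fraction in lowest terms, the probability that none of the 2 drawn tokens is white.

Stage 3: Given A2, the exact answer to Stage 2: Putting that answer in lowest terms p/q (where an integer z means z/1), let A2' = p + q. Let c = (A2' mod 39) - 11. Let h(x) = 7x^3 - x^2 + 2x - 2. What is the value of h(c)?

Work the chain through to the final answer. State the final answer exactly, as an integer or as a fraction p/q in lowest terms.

122406

Stage 1: a(2) = 2*(2) + 3*(-46) = -134; iterating: a(2)=-134, a(3)=-262, a(4)=-926, a(5)=-2638, a(6)=-8054, a(7)=-24022, a(8)=-72206, a(9)=-216478; answer -216478
Stage 2: A1 = -216478; d = 4; total draws C(11,2) = 55; favorable C(7,2) = 21; P = 21/55; answer 21/55
Stage 3: A2 = 21/55; threaded value p + q = 76; c = 26; 7*(26)^3 - 1*(26)^2 + 2*(26)^1 - 2 = (123032) + (-676) + (52) + (-2) = 122406; answer 122406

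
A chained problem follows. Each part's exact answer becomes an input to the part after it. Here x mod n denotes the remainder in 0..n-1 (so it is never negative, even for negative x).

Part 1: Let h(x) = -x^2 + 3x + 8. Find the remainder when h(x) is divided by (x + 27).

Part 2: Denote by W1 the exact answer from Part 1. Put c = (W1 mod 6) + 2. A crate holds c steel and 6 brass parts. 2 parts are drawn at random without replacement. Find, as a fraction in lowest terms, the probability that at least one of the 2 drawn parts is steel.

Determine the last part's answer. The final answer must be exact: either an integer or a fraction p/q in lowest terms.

2/3

Part 1: remainder = value at the root: -1*(-27)^2 + 3*(-27)^1 + 8 = (-729) + (-81) + (8) = -802; answer -802
Part 2: W1 = -802; c = 4; total draws C(10,2) = 45; complement C(6,2) = 15; favorable 45 - 15 = 30; P = 2/3; answer 2/3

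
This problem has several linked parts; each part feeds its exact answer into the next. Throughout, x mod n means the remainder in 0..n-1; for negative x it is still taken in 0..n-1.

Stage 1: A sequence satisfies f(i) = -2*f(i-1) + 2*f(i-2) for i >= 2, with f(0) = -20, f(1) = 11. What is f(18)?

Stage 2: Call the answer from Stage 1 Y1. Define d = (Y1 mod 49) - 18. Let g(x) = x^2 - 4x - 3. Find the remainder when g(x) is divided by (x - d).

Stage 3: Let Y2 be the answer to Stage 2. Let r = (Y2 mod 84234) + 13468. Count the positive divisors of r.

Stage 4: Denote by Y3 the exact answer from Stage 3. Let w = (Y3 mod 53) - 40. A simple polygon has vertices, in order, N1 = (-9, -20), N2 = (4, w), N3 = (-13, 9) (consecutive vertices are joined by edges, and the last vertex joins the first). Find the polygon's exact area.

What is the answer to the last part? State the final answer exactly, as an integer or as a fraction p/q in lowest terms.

329/2

Stage 1: f(2) = -2*(11) + 2*(-20) = -62; iterating: f(2)=-62, f(3)=146, f(4)=-416, f(5)=1124, f(6)=-3080, f(7)=8408, f(8)=-22976, f(9)=62768, f(10)=-171488, f(11)=468512, f(12)=-1280000, f(13)=3497024, f(14)=-9554048, f(15)=26102144, f(16)=-71312384, f(17)=194829056, f(18)=-532282880; answer -532282880
Stage 2: Y1 = -532282880; d = -14; remainder = value at the root: 1*(-14)^2 - 4*(-14)^1 - 3 = (196) + (56) + (-3) = 249; answer 249
Stage 3: Y2 = 249; r = 13717; 13717 = 11 * 29 * 43; number of divisors = (1+1) * (1+1) * (1+1) = 8; answer 8
Stage 4: Y3 = 8; w = -32; cross terms: (-9*-32 - 4*-20)=368, (4*9 - -13*-32)=-380, (-13*-20 - -9*9)=341; twice the area = |329| = 329; area = 329/2; answer 329/2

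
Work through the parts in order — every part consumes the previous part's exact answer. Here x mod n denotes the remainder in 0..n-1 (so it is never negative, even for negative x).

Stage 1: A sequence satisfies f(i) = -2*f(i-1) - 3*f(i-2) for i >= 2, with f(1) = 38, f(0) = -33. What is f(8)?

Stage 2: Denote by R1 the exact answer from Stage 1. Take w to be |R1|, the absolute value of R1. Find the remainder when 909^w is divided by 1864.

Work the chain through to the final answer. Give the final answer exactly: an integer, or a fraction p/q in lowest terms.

1397

Stage 1: f(2) = -2*(38) - 3*(-33) = 23; iterating: f(2)=23, f(3)=-160, f(4)=251, f(5)=-22, f(6)=-709, f(7)=1484, f(8)=-841; answer -841
Stage 2: R1 = -841; w = 841; squarings mod 1864: 909^1=909, 909^2=529, 909^4=241, 909^8=297, 909^16=601, 909^32=1449, 909^64=737, 909^128=745, 909^256=1417, 909^512=361; 909^841 = 909^1 * 909^8 * 909^64 * 909^256 * 909^512 = 1397 (mod 1864); answer 1397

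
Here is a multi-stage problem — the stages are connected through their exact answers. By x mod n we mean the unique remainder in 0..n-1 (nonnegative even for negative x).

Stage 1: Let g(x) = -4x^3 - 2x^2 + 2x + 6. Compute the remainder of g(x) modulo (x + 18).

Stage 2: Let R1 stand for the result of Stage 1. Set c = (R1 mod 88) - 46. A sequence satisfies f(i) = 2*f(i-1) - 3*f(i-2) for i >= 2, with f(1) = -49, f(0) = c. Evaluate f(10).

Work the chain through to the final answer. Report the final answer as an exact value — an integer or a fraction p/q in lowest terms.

3706

Stage 1: remainder = value at the root: -4*(-18)^3 - 2*(-18)^2 + 2*(-18)^1 + 6 = (23328) + (-648) + (-36) + (6) = 22650; answer 22650
Stage 2: R1 = 22650; c = -12; f(2) = 2*(-49) - 3*(-12) = -62; iterating: f(2)=-62, f(3)=23, f(4)=232, f(5)=395, f(6)=94, f(7)=-997, f(8)=-2276, f(9)=-1561, f(10)=3706; answer 3706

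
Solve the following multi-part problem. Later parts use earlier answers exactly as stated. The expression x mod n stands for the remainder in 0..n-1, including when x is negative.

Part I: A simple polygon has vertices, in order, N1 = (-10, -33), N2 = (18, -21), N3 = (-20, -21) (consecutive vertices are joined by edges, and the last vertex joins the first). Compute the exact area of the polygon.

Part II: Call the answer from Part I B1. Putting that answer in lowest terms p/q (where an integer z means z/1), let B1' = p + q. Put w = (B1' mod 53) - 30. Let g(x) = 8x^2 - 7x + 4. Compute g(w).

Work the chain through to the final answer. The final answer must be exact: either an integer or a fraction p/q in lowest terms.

Part I: cross terms: (-10*-21 - 18*-33)=804, (18*-21 - -20*-21)=-798, (-20*-33 - -10*-21)=450; twice the area = |456| = 456; area = 228; answer 228
Part II: B1 = 228; threaded value p + q = 229; w = -13; 8*(-13)^2 - 7*(-13)^1 + 4 = (1352) + (91) + (4) = 1447; answer 1447

1447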